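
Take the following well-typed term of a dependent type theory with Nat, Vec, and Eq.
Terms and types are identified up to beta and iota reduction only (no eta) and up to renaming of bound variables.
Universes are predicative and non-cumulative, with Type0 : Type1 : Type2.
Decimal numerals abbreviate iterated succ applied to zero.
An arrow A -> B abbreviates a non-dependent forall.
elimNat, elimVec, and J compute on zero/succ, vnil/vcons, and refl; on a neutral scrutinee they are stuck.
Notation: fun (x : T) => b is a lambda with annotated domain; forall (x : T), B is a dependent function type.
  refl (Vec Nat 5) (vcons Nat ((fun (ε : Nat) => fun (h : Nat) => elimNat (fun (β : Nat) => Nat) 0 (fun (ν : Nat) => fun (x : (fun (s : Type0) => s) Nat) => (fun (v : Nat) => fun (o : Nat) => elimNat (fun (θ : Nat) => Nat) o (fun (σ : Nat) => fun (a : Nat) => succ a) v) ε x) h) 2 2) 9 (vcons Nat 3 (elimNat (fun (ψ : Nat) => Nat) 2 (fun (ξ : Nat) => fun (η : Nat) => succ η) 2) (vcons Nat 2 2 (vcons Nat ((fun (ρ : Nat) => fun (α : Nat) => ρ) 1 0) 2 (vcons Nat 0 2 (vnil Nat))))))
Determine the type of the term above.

type:
  Eq (Vec Nat 5) (vcons Nat 4 9 (vcons Nat 3 4 (vcons Nat 2 2 (vcons Nat 1 2 (vcons Nat 0 2 (vnil Nat)))))) (vcons Nat 4 9 (vcons Nat 3 4 (vcons Nat 2 2 (vcons Nat 1 2 (vcons Nat 0 2 (vnil Nat))))))


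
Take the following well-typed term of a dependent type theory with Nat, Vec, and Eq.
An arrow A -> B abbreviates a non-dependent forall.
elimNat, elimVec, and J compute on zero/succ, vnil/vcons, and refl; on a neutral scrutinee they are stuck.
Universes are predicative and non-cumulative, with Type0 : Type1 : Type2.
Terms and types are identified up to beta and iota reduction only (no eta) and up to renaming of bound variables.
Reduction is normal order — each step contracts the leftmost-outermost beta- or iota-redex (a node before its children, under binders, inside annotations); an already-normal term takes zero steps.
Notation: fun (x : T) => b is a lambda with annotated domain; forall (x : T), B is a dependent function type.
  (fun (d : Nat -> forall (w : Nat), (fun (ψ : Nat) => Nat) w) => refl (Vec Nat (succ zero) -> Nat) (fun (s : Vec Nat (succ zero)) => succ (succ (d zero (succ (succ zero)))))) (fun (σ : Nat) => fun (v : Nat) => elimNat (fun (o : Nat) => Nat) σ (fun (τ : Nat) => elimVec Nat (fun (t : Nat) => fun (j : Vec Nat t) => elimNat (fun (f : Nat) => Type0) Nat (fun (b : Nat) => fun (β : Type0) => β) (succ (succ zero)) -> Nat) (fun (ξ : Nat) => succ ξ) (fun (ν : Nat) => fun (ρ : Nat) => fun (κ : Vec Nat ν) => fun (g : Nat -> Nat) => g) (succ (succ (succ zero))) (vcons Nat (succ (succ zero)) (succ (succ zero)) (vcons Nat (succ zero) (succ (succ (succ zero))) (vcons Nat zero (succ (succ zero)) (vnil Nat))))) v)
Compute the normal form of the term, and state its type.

resulting normal form:
  refl (Vec Nat (succ zero) -> Nat) (fun (d : Vec Nat (succ zero)) => succ (succ (succ (succ zero))))
inferred type:
  Eq (Vec Nat (succ zero) -> Nat) (fun (d : Vec Nat (succ zero)) => succ (succ (succ (succ zero)))) (fun (w : Vec Nat (succ zero)) => succ (succ (succ (succ zero))))


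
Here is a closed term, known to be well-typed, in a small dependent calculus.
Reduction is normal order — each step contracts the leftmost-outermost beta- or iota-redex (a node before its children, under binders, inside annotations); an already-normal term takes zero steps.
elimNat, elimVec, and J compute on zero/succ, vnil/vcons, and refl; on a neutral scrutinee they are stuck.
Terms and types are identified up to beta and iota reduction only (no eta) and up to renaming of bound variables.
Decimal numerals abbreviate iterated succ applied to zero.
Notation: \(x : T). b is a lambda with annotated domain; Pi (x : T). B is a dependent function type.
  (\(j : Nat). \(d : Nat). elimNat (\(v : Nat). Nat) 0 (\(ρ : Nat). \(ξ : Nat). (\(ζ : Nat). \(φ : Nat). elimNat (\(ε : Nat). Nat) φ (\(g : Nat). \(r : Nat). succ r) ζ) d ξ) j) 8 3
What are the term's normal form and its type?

resulting normal form:
  24
the term's type:
  Nat
observation: the first redex contracted is a beta-redex; the normal form is reached in 123 normal-order steps.


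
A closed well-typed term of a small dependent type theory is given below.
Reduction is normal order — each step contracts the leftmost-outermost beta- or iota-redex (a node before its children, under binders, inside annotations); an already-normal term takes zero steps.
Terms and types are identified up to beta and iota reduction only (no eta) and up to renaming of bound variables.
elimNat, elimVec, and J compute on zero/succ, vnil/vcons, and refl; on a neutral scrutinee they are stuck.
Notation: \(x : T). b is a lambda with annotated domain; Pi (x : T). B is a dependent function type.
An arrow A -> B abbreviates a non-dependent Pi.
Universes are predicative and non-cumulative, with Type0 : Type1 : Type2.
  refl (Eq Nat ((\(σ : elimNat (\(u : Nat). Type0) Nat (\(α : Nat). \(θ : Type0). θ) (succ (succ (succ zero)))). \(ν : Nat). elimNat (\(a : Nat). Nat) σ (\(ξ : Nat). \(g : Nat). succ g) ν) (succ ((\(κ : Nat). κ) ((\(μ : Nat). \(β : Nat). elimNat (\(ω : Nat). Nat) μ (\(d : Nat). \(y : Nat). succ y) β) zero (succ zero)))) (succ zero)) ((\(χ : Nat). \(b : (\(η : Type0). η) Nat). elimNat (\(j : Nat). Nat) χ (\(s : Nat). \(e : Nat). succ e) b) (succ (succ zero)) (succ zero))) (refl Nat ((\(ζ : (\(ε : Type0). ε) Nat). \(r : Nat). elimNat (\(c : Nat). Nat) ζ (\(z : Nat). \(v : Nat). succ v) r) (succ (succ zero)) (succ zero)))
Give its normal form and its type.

normal form:
  refl (Eq Nat (succ (succ (succ zero))) (succ (succ (succ zero)))) (refl Nat (succ (succ (succ zero))))
the term's type:
  Eq (Eq Nat (succ (succ (succ zero))) (succ (succ (succ zero)))) (refl Nat (succ (succ (succ zero)))) (refl Nat (succ (succ (succ zero))))
observation: normalization takes exactly 25 steps under the normal-order strategy.


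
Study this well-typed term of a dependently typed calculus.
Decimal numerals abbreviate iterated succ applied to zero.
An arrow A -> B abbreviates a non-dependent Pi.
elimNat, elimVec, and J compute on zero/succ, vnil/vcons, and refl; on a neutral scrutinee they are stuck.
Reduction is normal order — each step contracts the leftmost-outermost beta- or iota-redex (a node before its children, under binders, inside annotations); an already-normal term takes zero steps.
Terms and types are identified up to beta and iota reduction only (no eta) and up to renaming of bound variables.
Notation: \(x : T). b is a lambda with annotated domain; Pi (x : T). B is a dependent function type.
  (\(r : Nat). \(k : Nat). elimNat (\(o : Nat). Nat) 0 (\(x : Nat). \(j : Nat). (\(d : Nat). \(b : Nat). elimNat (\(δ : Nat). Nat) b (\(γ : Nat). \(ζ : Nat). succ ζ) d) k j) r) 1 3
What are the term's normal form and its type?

normal form:
  3
inferred type:
  Nat
observation: contracting a beta-redex first, the term normalizes in 18 steps.


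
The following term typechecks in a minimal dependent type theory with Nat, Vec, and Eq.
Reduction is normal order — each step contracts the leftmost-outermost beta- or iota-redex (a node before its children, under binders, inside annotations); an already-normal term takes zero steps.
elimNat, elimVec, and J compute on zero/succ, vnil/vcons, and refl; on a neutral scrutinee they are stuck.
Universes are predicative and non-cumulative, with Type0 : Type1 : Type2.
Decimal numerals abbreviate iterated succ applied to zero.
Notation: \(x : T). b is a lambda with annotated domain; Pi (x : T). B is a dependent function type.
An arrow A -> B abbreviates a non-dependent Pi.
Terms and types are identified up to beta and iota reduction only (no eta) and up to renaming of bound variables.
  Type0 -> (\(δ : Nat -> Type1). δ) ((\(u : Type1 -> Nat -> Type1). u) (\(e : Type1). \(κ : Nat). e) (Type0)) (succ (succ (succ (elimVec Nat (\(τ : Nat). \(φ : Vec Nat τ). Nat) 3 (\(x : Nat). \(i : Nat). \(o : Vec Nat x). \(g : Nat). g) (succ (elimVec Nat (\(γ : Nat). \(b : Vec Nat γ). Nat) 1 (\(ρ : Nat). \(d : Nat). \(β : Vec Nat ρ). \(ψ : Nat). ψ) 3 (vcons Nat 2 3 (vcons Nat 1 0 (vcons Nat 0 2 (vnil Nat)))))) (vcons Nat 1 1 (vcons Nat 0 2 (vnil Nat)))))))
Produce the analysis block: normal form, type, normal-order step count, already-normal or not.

resulting normal form:
  Type0 -> Type0
type:
  Type1
reduction steps (normal order): 4
already normal: no
first contracted redex: a beta-redex


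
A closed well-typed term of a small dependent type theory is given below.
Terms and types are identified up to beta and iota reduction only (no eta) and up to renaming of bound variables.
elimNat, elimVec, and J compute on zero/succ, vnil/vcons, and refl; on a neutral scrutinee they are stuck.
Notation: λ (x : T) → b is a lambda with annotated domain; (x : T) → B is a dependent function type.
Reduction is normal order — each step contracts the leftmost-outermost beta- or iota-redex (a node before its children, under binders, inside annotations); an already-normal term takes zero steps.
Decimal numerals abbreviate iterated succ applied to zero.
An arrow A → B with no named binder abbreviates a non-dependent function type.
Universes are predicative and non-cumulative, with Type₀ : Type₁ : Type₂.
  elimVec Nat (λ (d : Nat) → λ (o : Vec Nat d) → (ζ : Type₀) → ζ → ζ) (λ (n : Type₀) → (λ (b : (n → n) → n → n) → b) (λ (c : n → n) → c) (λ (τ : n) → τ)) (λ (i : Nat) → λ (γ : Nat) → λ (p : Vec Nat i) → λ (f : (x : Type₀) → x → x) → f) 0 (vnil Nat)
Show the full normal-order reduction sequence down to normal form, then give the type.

normal-order reduction:
  elimVec Nat (λ (d : Nat) → λ (o : Vec Nat d) → (ζ : Type₀) → ζ → ζ) (λ (n : Type₀) → (λ (b : (n → n) → n → n) → b) (λ (c : n → n) → c) (λ (τ : n) → τ)) (λ (i : Nat) → λ (γ : Nat) → λ (p : Vec Nat i) → λ (f : (x : Type₀) → x → x) → f) 0 (vnil Nat)
  ~> λ (d : Type₀) → (λ (o : (d → d) → d → d) → o) (λ (ζ : d → d) → ζ) (λ (n : d) → n)
  ~> λ (d : Type₀) → (λ (o : d → d) → o) (λ (ζ : d) → ζ)
  ~> λ (d : Type₀) → λ (o : d) → o
the term's type:
  (d : Type₀) → d → d


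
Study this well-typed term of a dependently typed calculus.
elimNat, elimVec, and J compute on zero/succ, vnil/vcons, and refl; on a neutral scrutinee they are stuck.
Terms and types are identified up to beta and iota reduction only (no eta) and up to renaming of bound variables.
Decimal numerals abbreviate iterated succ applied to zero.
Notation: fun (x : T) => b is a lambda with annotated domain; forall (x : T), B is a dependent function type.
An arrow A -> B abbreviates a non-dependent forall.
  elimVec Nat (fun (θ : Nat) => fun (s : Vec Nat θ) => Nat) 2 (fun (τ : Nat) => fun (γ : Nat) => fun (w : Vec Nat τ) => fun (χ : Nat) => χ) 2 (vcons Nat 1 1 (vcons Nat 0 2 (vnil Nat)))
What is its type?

inferred type:
  Nat


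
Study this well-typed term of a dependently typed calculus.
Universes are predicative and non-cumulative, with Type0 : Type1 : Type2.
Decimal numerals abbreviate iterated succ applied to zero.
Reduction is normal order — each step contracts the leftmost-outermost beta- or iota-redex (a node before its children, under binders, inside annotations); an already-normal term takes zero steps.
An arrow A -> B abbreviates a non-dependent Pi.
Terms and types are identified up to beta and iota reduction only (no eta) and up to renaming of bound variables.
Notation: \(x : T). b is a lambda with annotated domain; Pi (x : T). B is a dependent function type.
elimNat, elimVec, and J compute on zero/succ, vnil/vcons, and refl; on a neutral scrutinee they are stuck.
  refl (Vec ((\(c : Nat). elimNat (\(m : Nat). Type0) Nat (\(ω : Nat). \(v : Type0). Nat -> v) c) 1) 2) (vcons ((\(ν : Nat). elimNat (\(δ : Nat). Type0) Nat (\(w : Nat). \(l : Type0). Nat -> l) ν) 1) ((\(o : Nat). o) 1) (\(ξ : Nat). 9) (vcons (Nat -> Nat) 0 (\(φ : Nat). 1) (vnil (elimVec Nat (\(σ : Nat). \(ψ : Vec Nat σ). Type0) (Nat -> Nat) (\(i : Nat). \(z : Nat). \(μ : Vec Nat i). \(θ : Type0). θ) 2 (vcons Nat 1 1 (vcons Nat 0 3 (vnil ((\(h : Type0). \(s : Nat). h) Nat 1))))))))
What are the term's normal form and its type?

reduced normal form:
  refl (Vec (Nat -> Nat) 2) (vcons (Nat -> Nat) 1 (\(c : Nat). 9) (vcons (Nat -> Nat) 0 (\(m : Nat). 1) (vnil (Nat -> Nat))))
type:
  Eq (Vec (Nat -> Nat) 2) (vcons (Nat -> Nat) 1 (\(c : Nat). 9) (vcons (Nat -> Nat) 0 (\(m : Nat). 1) (vnil (Nat -> Nat)))) (vcons (Nat -> Nat) 1 (\(ω : Nat). 9) (vcons (Nat -> Nat) 0 (\(v : Nat). 1) (vnil (Nat -> Nat))))


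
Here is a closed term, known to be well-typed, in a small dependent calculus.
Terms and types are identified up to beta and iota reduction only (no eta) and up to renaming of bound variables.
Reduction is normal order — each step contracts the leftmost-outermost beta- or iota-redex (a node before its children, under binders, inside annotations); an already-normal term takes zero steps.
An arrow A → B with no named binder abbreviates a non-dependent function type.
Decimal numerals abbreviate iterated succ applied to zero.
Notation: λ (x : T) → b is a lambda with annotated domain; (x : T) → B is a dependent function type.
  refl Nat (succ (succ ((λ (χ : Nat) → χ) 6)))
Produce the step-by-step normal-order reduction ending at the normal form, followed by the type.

normal-order reduction:
  refl Nat (succ (succ ((λ (χ : Nat) → χ) 6)))
  ~> refl Nat 8
the term's type:
  Eq Nat 8 8


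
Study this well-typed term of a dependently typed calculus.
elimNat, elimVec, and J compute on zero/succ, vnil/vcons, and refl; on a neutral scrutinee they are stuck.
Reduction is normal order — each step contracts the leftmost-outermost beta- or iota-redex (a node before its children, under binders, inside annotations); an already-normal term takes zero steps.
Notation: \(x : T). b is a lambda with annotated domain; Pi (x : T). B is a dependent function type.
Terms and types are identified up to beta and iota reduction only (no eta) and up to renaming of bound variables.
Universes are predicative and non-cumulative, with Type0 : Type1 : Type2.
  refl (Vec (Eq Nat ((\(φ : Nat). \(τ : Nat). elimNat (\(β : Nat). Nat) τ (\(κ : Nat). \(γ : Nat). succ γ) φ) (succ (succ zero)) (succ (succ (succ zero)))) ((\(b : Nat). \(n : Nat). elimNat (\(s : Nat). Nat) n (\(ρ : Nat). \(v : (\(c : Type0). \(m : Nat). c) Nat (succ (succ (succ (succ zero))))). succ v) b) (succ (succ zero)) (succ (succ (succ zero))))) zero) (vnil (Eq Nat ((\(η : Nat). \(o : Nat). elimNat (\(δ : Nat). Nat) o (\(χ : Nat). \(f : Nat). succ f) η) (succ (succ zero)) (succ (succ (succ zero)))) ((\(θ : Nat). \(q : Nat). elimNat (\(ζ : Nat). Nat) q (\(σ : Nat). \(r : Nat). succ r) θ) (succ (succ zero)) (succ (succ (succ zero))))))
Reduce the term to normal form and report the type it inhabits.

reduced normal form:
  refl (Vec (Eq Nat (succ (succ (succ (succ (succ zero))))) (succ (succ (succ (succ (succ zero)))))) zero) (vnil (Eq Nat (succ (succ (succ (succ (succ zero))))) (succ (succ (succ (succ (succ zero)))))))
type:
  Eq (Vec (Eq Nat (succ (succ (succ (succ (succ zero))))) (succ (succ (succ (succ (succ zero)))))) zero) (vnil (Eq Nat (succ (succ (succ (succ (succ zero))))) (succ (succ (succ (succ (succ zero))))))) (vnil (Eq Nat (succ (succ (succ (succ (succ zero))))) (succ (succ (succ (succ (succ zero)))))))
observation: the leftmost-outermost redex is a beta-redex, and normalization takes 36 steps.


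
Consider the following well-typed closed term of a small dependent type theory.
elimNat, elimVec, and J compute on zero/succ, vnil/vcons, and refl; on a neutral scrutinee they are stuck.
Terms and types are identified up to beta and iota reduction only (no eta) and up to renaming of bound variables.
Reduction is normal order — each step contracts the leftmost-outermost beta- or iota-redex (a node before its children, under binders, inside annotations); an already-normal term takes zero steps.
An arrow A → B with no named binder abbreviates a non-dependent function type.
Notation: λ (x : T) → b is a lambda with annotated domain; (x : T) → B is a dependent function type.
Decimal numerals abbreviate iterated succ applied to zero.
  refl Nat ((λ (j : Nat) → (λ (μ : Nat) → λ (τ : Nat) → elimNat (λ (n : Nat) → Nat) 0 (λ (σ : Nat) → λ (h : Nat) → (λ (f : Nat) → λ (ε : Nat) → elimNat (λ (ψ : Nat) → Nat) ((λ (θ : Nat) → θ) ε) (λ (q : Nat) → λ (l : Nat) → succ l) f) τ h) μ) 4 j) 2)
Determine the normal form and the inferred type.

resulting normal form:
  refl Nat 8
type:
  Eq Nat 8 8
observation: reduction starts at a beta-redex, and 56 normal-order steps reach the normal form.


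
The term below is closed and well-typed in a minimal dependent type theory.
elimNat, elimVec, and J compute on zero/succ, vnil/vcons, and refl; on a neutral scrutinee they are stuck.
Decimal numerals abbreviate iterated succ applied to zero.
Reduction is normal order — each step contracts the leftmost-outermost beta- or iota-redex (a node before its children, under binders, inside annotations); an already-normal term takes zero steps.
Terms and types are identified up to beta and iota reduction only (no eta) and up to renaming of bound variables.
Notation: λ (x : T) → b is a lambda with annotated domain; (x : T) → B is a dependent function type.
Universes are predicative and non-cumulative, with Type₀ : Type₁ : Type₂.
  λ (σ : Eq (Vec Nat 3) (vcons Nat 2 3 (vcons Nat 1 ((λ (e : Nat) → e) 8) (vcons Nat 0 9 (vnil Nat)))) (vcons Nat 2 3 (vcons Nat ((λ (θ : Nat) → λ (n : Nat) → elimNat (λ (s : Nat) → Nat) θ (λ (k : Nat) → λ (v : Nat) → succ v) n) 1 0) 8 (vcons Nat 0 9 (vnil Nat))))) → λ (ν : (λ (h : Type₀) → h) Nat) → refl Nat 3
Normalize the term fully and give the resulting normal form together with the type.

resulting normal form:
  λ (σ : Eq (Vec Nat 3) (vcons Nat 2 3 (vcons Nat 1 8 (vcons Nat 0 9 (vnil Nat)))) (vcons Nat 2 3 (vcons Nat 1 8 (vcons Nat 0 9 (vnil Nat))))) → λ (e : Nat) → refl Nat 3
the term's type:
  (σ : Eq (Vec Nat 3) (vcons Nat 2 3 (vcons Nat 1 8 (vcons Nat 0 9 (vnil Nat)))) (vcons Nat 2 3 (vcons Nat 1 8 (vcons Nat 0 9 (vnil Nat))))) → (e : Nat) → Eq Nat 3 3
observation: contracting a beta-redex first, the term normalizes in 5 steps.


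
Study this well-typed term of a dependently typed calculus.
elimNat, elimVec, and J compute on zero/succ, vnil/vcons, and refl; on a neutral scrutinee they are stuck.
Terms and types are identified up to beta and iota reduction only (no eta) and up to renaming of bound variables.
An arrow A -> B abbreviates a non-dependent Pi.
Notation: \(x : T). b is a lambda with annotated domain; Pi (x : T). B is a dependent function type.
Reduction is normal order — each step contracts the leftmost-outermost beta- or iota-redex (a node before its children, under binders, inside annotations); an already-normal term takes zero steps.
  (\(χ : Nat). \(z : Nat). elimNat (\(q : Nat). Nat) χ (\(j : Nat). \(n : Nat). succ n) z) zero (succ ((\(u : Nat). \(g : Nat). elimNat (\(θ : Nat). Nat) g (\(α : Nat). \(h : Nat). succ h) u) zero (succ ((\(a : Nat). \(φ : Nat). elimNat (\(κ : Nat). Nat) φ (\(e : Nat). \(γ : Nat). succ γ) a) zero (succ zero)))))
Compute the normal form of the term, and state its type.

normal form:
  succ (succ (succ zero))
the term's type:
  Nat
observation: the first redex contracted is a beta-redex; the normal form is reached in 18 normal-order steps.


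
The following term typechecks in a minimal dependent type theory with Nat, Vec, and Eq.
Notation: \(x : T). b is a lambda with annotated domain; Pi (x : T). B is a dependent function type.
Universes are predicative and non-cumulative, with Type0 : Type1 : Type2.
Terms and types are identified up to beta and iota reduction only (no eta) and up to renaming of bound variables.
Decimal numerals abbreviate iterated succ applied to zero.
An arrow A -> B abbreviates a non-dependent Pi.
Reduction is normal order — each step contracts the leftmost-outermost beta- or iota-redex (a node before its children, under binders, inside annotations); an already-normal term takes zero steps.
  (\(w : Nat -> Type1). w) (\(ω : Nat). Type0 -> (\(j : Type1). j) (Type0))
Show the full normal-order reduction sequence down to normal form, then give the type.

reduction (normal order):
  (\(w : Nat -> Type1). w) (\(ω : Nat). Type0 -> (\(j : Type1). j) (Type0))
  ~> \(w : Nat). Type0 -> (\(ω : Type1). ω) (Type0)
  ~> \(w : Nat). Type0 -> Type0
inferred type:
  Nat -> Type1


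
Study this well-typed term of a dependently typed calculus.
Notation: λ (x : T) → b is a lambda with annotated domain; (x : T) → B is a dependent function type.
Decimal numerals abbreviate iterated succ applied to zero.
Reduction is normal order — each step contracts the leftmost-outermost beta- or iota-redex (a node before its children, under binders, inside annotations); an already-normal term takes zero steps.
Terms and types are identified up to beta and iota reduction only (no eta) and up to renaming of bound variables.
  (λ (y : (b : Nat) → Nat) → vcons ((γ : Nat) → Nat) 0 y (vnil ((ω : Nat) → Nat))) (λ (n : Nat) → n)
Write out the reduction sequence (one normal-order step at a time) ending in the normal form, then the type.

reduction (normal order):
  (λ (y : (b : Nat) → Nat) → vcons ((γ : Nat) → Nat) 0 y (vnil ((ω : Nat) → Nat))) (λ (n : Nat) → n)
  ~> vcons ((y : Nat) → Nat) 0 (λ (b : Nat) → b) (vnil ((γ : Nat) → Nat))
inferred type:
  Vec ((y : Nat) → Nat) 1


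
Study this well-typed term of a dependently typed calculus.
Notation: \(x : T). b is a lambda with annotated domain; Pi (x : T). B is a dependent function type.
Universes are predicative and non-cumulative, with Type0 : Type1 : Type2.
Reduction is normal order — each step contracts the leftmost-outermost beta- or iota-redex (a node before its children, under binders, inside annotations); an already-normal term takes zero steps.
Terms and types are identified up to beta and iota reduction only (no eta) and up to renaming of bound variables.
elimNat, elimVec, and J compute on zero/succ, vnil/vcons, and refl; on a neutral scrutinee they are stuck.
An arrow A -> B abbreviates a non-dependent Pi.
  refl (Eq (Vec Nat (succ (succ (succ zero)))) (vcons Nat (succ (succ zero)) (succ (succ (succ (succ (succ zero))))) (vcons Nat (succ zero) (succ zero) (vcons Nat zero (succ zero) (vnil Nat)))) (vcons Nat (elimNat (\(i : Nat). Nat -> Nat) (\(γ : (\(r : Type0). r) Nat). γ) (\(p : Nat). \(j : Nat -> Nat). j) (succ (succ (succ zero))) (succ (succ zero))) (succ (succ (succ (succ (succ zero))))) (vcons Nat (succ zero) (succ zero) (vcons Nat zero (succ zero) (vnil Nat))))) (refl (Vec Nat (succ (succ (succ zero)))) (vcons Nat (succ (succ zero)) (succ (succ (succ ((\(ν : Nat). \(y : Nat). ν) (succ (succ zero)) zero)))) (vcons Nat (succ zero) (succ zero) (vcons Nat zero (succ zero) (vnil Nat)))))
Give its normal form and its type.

normal form:
  refl (Eq (Vec Nat (succ (succ (succ zero)))) (vcons Nat (succ (succ zero)) (succ (succ (succ (succ (succ zero))))) (vcons Nat (succ zero) (succ zero) (vcons Nat zero (succ zero) (vnil Nat)))) (vcons Nat (succ (succ zero)) (succ (succ (succ (succ (succ zero))))) (vcons Nat (succ zero) (succ zero) (vcons Nat zero (succ zero) (vnil Nat))))) (refl (Vec Nat (succ (succ (succ zero)))) (vcons Nat (succ (succ zero)) (succ (succ (succ (succ (succ zero))))) (vcons Nat (succ zero) (succ zero) (vcons Nat zero (succ zero) (vnil Nat)))))
inferred type:
  Eq (Eq (Vec Nat (succ (succ (succ zero)))) (vcons Nat (succ (succ zero)) (succ (succ (succ (succ (succ zero))))) (vcons Nat (succ zero) (succ zero) (vcons Nat zero (succ zero) (vnil Nat)))) (vcons Nat (succ (succ zero)) (succ (succ (succ (succ (succ zero))))) (vcons Nat (succ zero) (succ zero) (vcons Nat zero (succ zero) (vnil Nat))))) (refl (Vec Nat (succ (succ (succ zero)))) (vcons Nat (succ (succ zero)) (succ (succ (succ (succ (succ zero))))) (vcons Nat (succ zero) (succ zero) (vcons Nat zero (succ zero) (vnil Nat))))) (refl (Vec Nat (succ (succ (succ zero)))) (vcons Nat (succ (succ zero)) (succ (succ (succ (succ (succ zero))))) (vcons Nat (succ zero) (succ zero) (vcons Nat zero (succ zero) (vnil Nat)))))


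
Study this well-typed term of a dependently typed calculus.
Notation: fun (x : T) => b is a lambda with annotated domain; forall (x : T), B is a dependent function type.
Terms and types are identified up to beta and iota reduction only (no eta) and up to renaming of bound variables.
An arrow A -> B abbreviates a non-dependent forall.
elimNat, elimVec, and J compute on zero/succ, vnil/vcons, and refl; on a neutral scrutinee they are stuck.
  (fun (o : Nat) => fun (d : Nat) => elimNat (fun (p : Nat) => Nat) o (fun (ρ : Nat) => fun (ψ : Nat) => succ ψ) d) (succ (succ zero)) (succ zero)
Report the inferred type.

type:
  Nat


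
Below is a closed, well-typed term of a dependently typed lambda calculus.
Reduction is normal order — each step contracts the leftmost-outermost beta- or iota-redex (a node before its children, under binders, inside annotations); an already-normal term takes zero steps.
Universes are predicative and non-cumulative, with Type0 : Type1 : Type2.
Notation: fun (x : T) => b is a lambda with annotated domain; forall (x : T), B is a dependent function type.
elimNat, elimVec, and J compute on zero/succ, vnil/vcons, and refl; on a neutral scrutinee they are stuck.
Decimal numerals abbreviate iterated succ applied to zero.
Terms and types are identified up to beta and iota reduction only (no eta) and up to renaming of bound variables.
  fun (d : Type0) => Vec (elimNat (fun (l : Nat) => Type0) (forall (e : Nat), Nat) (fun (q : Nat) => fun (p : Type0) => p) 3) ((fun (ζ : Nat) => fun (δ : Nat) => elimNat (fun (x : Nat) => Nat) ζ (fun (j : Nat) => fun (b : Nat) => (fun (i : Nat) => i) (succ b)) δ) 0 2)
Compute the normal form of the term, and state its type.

resulting normal form:
  fun (d : Type0) => Vec (forall (l : Nat), Nat) 2
type:
  forall (d : Type0), Type0
observation: the first redex contracted is an elimNat iota-redex; the normal form is reached in 21 normal-order steps.


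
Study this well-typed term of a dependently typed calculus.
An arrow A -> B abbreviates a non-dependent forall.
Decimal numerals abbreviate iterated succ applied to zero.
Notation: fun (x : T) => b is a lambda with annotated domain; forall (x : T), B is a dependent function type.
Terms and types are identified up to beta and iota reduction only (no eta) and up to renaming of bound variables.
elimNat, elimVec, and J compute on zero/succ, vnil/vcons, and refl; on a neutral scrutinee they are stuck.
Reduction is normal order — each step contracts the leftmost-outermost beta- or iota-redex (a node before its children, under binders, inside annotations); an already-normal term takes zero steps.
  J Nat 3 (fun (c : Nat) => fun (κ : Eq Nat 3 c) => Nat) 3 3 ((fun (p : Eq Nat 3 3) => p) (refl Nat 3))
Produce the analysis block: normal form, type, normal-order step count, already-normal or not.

reduced normal form:
  3
the term's type:
  Nat
reduction steps (normal order): 2
already normal: no
first contracted redex: a beta-redex


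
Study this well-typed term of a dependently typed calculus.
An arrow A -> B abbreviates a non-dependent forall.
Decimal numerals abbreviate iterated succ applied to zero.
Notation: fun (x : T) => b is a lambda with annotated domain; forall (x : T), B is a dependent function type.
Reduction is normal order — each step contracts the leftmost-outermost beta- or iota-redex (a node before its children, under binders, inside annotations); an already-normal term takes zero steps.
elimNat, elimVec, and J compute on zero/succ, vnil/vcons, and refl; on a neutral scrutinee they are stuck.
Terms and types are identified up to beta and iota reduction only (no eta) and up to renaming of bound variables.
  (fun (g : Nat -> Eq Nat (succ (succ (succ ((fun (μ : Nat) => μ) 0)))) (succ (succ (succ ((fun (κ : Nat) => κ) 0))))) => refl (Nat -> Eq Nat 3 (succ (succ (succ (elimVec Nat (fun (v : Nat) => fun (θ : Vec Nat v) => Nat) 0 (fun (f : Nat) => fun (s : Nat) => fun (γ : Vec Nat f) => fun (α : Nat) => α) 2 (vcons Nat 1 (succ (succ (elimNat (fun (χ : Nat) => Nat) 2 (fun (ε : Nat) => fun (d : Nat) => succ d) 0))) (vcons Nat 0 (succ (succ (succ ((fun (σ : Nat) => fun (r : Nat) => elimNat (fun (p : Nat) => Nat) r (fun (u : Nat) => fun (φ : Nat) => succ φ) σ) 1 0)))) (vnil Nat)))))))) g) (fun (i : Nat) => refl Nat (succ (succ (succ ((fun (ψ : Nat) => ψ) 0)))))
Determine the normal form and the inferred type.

resulting normal form:
  refl (Nat -> Eq Nat 3 3) (fun (g : Nat) => refl Nat 3)
inferred type:
  Eq (Nat -> Eq Nat 3 3) (fun (g : Nat) => refl Nat 3) (fun (μ : Nat) => refl Nat 3)


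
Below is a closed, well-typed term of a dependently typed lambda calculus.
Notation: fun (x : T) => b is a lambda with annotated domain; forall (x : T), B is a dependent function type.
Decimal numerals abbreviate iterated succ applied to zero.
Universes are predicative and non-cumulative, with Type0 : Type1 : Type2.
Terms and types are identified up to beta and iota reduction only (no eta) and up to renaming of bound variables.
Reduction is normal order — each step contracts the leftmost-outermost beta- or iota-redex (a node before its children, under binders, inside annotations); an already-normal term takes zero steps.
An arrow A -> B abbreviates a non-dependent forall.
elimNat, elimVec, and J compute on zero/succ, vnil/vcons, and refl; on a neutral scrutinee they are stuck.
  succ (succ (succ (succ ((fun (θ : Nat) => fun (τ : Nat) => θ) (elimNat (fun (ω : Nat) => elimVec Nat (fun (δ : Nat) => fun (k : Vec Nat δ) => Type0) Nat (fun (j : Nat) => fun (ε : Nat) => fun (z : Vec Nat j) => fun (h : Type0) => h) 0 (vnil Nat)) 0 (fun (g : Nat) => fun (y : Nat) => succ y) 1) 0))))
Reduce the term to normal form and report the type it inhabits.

reduced normal form:
  5
the term's type:
  Nat


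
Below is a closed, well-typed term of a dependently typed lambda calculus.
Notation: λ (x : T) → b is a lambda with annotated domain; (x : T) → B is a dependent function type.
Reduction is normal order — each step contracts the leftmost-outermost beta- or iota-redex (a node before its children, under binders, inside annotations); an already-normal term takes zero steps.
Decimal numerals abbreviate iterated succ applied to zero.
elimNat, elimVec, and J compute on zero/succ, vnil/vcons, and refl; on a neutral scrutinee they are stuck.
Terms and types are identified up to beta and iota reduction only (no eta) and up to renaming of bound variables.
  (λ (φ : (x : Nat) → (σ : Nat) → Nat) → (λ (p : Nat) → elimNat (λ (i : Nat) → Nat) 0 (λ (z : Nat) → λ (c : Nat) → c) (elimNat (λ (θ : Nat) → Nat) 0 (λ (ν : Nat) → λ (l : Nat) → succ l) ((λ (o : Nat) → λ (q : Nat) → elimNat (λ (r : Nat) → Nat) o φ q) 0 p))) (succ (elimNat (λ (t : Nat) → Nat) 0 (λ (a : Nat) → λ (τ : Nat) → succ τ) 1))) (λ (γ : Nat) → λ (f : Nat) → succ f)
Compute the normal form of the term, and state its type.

normal form:
  0
type:
  Nat
observation: the term reaches its normal form after 29 normal-order steps.


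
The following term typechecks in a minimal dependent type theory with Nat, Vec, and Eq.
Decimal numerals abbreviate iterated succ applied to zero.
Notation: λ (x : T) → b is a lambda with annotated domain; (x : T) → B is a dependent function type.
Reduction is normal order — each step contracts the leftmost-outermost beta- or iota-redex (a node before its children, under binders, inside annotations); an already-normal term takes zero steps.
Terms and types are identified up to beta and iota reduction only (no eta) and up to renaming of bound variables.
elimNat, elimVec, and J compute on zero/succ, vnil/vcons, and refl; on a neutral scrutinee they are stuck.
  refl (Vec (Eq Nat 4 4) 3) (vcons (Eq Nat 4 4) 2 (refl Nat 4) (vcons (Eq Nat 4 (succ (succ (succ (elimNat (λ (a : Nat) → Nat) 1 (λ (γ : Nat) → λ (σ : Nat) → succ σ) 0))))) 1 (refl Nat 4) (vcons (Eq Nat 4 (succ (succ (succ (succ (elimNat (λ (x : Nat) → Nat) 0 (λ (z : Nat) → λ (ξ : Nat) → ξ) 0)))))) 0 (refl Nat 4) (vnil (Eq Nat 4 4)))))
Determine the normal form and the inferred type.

reduced normal form:
  refl (Vec (Eq Nat 4 4) 3) (vcons (Eq Nat 4 4) 2 (refl Nat 4) (vcons (Eq Nat 4 4) 1 (refl Nat 4) (vcons (Eq Nat 4 4) 0 (refl Nat 4) (vnil (Eq Nat 4 4)))))
inferred type:
  Eq (Vec (Eq Nat 4 4) 3) (vcons (Eq Nat 4 4) 2 (refl Nat 4) (vcons (Eq Nat 4 4) 1 (refl Nat 4) (vcons (Eq Nat 4 4) 0 (refl Nat 4) (vnil (Eq Nat 4 4))))) (vcons (Eq Nat 4 4) 2 (refl Nat 4) (vcons (Eq Nat 4 4) 1 (refl Nat 4) (vcons (Eq Nat 4 4) 0 (refl Nat 4) (vnil (Eq Nat 4 4)))))
observation: the term reaches its normal form after 2 normal-order steps.


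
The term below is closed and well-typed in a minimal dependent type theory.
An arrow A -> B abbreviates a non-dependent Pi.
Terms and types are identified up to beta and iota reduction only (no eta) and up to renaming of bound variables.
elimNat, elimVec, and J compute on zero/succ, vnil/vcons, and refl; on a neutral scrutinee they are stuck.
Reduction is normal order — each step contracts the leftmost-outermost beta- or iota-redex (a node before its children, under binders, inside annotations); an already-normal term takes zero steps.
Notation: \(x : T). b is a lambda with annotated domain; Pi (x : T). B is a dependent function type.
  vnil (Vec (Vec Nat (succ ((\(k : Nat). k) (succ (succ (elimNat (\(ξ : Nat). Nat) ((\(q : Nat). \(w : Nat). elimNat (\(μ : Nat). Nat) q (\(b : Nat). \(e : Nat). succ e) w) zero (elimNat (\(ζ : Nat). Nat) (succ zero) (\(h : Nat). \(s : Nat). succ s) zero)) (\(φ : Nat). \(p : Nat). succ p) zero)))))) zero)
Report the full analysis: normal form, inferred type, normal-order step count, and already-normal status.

reduced normal form:
  vnil (Vec (Vec Nat (succ (succ (succ (succ zero))))) zero)
inferred type:
  Vec (Vec (Vec Nat (succ (succ (succ (succ zero))))) zero) zero
reduction steps (normal order): 9
term was already normal: no
first redex: a beta-redex


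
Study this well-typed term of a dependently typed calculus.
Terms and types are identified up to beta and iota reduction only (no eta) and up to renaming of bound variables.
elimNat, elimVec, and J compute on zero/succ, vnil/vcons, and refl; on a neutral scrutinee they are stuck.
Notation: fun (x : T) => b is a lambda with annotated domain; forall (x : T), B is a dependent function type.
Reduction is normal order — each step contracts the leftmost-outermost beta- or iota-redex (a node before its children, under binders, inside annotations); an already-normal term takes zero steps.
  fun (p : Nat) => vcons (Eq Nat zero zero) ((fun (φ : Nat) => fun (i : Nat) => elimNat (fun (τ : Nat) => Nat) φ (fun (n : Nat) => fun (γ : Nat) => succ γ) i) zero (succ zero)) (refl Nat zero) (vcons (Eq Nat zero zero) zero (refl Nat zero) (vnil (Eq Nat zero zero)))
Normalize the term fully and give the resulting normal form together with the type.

reduced normal form:
  fun (p : Nat) => vcons (Eq Nat zero zero) (succ zero) (refl Nat zero) (vcons (Eq Nat zero zero) zero (refl Nat zero) (vnil (Eq Nat zero zero)))
the term's type:
  forall (p : Nat), Vec (Eq Nat zero zero) (succ (succ zero))
observation: contracting a beta-redex first, the term normalizes in 6 steps.


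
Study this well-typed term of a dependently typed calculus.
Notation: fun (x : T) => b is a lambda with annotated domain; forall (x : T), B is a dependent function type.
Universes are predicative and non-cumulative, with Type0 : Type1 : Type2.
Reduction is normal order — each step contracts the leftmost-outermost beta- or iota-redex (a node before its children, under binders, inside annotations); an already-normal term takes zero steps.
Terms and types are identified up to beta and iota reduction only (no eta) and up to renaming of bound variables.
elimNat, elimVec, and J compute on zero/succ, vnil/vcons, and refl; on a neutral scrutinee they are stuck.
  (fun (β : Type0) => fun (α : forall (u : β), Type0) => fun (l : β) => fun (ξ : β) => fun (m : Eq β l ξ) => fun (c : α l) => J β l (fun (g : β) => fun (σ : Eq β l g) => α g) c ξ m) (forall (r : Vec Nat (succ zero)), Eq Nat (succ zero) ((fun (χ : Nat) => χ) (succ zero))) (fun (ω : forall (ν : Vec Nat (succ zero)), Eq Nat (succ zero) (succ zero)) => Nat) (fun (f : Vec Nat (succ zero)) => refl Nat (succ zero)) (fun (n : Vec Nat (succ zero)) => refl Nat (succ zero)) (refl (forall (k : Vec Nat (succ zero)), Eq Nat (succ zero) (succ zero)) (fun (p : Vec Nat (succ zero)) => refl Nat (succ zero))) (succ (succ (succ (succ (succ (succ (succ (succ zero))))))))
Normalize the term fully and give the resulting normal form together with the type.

resulting normal form:
  succ (succ (succ (succ (succ (succ (succ (succ zero)))))))
type:
  Nat


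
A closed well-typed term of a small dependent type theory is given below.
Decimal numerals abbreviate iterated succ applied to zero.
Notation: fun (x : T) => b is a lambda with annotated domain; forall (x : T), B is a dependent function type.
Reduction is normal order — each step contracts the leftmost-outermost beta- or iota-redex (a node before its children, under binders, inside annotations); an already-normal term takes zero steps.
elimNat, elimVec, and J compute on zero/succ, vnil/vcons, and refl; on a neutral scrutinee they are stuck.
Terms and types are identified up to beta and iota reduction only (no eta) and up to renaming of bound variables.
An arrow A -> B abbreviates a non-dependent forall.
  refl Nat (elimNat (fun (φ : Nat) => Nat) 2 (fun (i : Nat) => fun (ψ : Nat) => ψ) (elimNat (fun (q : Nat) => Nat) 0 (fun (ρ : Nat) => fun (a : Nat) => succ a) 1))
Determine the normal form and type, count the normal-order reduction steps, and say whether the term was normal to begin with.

resulting normal form:
  refl Nat 2
type:
  Eq Nat 2 2
steps to reach normal form (normal order): 8
started in normal form: no
first contracted redex: an elimNat iota-redex


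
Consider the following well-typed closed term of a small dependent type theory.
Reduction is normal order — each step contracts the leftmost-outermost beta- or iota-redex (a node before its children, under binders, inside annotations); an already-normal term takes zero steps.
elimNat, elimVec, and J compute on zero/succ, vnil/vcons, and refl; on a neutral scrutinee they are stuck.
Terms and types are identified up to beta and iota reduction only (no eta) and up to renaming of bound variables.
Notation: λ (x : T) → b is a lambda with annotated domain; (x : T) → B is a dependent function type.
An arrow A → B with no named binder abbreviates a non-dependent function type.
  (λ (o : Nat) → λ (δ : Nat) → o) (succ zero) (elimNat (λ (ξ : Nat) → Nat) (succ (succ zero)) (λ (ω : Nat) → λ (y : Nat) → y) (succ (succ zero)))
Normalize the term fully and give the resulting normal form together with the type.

resulting normal form:
  succ zero
type:
  Nat
observation: 2 normal-order steps normalize the term, beginning with a beta-redex.


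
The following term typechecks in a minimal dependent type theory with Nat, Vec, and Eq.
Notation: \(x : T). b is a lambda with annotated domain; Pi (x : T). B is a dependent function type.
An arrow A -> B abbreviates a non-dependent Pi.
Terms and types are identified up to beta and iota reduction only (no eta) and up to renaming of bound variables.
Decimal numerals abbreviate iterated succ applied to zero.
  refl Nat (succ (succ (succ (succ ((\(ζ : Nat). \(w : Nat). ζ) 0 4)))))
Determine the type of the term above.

the term's type:
  Eq Nat 4 4


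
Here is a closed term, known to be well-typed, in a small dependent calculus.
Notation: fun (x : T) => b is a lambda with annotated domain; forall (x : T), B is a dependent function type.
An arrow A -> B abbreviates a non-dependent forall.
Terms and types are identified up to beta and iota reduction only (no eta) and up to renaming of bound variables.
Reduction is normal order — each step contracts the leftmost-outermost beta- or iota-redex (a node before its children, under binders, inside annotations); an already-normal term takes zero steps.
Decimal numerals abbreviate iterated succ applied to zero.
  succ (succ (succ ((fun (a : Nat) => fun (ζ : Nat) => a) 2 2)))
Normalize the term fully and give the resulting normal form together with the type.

resulting normal form:
  5
type:
  Nat
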